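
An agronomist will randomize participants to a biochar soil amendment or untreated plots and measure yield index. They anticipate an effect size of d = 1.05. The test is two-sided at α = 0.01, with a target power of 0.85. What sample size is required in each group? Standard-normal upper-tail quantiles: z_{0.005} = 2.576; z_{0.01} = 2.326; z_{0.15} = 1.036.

n = 24 per group

For two independent groups with equal n: n = 2·((z_{α/2} + z_β) / d)².
z_{α/2} + z_β = 2.576 + 1.036 = 3.612.
n = 2 × (3.612 / 1.05)² = 2 × 3.440² = 2 × 11.83 = 23.7.
Round up to the next whole participant.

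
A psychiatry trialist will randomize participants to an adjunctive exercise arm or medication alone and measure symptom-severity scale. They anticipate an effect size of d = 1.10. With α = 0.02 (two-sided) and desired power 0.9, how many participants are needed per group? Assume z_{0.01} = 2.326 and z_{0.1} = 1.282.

For two independent groups with equal n: n = 2·((z_{α/2} + z_β) / d)².
z_{α/2} + z_β = 2.326 + 1.282 = 3.608.
n = 2 × (3.608 / 1.10)² = 2 × 3.280² = 2 × 10.76 = 21.5.
Round up to the next whole participant.

n = 22 per group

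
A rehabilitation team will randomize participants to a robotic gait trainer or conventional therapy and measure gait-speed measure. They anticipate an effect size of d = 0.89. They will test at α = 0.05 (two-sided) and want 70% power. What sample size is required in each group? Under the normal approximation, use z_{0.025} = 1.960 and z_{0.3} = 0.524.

For two independent groups with equal n: n = 2·((z_{α/2} + z_β) / d)².
z_{α/2} + z_β = 1.960 + 0.524 = 2.484.
n = 2 × (2.484 / 0.89)² = 2 × 2.791² = 2 × 7.79 = 15.6.
Round up to the next whole participant.

n = 16 per group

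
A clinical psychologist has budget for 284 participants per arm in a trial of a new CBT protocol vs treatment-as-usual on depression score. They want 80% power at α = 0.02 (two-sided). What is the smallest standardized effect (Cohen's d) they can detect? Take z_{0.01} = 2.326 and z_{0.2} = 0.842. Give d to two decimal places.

d_min ≈ 0.27

For two independent groups of n = 284 each: d_min = (z_{α/2} + z_β)·√(2/n).
z-sum = 2.326 + 0.842 = 3.168.
d_min = 3.168 × √(2/284) = 3.168 × 0.0839 = 0.266.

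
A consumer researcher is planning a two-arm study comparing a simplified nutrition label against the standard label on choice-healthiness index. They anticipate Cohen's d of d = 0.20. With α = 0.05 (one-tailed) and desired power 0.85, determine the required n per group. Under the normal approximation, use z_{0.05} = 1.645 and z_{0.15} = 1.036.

n = 360 per group

For two independent groups with equal n: n = 2·((z_{α} + z_β) / d)².
z_{α} + z_β = 1.645 + 1.036 = 2.681.
n = 2 × (2.681 / 0.20)² = 2 × 13.405² = 2 × 179.69 = 359.4.
Round up to the next whole participant.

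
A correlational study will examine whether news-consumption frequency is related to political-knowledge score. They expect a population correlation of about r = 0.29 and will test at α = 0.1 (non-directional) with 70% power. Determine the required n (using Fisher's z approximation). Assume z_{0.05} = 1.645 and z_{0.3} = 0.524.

Fisher's z: C = ½·ln((1+r)/(1−r)) = ½·ln(1.8169) = 0.2986.
n = ((z_{α/2} + z_β)/C)² + 3.
(1.645 + 0.524) / 0.2986 = 2.169 / 0.2986 = 7.264.
n = 7.264² + 3 = 52.76 + 3 = 55.8.
Round up.

n = 56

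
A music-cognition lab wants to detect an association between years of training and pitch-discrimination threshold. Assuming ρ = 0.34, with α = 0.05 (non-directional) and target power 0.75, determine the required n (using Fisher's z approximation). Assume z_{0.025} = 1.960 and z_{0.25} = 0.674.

Fisher's z: C = ½·ln((1+r)/(1−r)) = ½·ln(2.0303) = 0.3541.
n = ((z_{α/2} + z_β)/C)² + 3.
(1.960 + 0.674) / 0.3541 = 2.634 / 0.3541 = 7.439.
n = 7.439² + 3 = 55.33 + 3 = 58.3.
Round up.

n = 59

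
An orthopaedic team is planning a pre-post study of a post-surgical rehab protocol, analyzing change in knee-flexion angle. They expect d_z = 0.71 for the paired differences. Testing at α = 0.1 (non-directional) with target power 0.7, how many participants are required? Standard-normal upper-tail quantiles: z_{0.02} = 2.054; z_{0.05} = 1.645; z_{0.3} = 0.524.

n = 10 pairs

For a paired (one-sample on differences) test: n = ((z_{α/2} + z_β) / d)².
z_{α/2} + z_β = 1.645 + 0.524 = 2.169.
n = (2.169 / 0.71)² = 3.055² = 9.33.
Round up.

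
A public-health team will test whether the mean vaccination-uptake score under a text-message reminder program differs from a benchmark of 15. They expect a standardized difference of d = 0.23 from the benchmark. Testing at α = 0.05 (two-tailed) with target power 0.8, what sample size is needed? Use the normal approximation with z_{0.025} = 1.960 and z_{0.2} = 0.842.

For a one-sample test: n = ((z_{α/2} + z_β) / d)².
z_{α/2} + z_β = 1.960 + 0.842 = 2.802.
n = (2.802 / 0.23)² = 12.183² = 148.42.
Round up.

n = 149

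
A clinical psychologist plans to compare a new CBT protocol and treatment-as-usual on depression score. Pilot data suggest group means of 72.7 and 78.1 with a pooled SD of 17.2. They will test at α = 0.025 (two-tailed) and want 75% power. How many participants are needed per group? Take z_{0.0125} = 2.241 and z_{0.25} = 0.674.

n = 173 per group

Cohen's d = |M₁ − M₂| / SD_pooled = |72.7 − 78.1| / 17.2 = 5.4 / 17.2 = 0.314.
For two independent groups with equal n: n = 2·((z_{α/2} + z_β) / d)².
z_{α/2} + z_β = 2.241 + 0.674 = 2.915.
n = 2 × (2.915 / 0.314)² = 2 × 9.283² = 2 × 86.18 = 172.4.
Round up to the next whole participant.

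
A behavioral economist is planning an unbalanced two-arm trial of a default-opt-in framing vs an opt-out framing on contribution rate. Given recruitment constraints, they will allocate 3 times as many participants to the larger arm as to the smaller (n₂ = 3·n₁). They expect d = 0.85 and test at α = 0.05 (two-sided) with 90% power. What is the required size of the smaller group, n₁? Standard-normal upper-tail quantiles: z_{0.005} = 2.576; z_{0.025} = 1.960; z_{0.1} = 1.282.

With allocation ratio k = n₂/n₁ = 3, Var(x̄₁−x̄₂) = σ²(1/n₁ + 1/(k·n₁)) = σ²·(k+1)/(k·n₁).
So n₁ = (1 + 1/k)·((z_{α/2} + z_β)/d)² = 1.333 × (3.242/0.85)².
n₁ = 1.333 × 14.55 = 19.4.
Round up: n₁ = 20, giving n₂ = 3 × 20 = 60.

n₁ = 20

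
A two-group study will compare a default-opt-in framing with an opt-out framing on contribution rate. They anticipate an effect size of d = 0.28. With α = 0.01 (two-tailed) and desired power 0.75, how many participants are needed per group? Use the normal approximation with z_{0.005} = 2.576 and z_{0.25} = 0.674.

For two independent groups with equal n: n = 2·((z_{α/2} + z_β) / d)².
z_{α/2} + z_β = 2.576 + 0.674 = 3.250.
n = 2 × (3.250 / 0.28)² = 2 × 11.607² = 2 × 134.73 = 269.5.
Round up to the next whole participant.

n = 270 per group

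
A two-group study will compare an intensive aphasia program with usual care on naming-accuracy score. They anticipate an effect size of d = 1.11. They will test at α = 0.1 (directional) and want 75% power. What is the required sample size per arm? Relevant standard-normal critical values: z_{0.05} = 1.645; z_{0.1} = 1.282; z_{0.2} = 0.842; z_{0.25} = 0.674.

For two independent groups with equal n: n = 2·((z_{α} + z_β) / d)².
z_{α} + z_β = 1.282 + 0.674 = 1.956.
n = 2 × (1.956 / 1.11)² = 2 × 1.762² = 2 × 3.11 = 6.2.
Round up to the next whole participant.

n = 7 per group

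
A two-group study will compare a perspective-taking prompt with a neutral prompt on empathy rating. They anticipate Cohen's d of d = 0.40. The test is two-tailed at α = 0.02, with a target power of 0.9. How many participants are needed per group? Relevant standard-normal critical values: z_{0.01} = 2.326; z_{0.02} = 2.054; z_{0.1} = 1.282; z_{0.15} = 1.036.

n = 163 per group

For two independent groups with equal n: n = 2·((z_{α/2} + z_β) / d)².
z_{α/2} + z_β = 2.326 + 1.282 = 3.608.
n = 2 × (3.608 / 0.40)² = 2 × 9.020² = 2 × 81.36 = 162.7.
Round up to the next whole participant.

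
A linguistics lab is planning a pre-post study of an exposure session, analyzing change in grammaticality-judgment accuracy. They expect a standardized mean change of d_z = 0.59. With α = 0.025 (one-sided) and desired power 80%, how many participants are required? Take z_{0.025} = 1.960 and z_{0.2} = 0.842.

n = 23 pairs

For a paired (one-sample on differences) test: n = ((z_{α} + z_β) / d)².
z_{α} + z_β = 1.960 + 0.842 = 2.802.
n = (2.802 / 0.59)² = 4.749² = 22.55.
Round up.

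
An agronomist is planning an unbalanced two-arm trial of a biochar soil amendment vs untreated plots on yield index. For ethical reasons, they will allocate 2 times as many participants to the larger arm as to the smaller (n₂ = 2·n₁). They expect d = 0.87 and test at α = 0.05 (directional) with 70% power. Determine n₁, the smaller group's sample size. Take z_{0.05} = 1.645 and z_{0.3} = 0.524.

With allocation ratio k = n₂/n₁ = 2, Var(x̄₁−x̄₂) = σ²(1/n₁ + 1/(k·n₁)) = σ²·(k+1)/(k·n₁).
So n₁ = (1 + 1/k)·((z_{α} + z_β)/d)² = 1.500 × (2.169/0.87)².
n₁ = 1.500 × 6.22 = 9.3.
Round up: n₁ = 10, giving n₂ = 2 × 10 = 20.

n₁ = 10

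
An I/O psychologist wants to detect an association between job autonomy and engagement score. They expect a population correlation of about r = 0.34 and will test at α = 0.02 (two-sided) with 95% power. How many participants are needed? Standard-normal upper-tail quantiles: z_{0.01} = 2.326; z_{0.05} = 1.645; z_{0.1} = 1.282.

Fisher's z: C = ½·ln((1+r)/(1−r)) = ½·ln(2.0303) = 0.3541.
n = ((z_{α/2} + z_β)/C)² + 3.
(2.326 + 1.645) / 0.3541 = 3.971 / 0.3541 = 11.214.
n = 11.214² + 3 = 125.76 + 3 = 128.8.
Round up.

n = 129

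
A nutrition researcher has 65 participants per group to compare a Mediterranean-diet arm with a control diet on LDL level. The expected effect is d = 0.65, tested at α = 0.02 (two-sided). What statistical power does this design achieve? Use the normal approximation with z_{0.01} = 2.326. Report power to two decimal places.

For two equal groups, power = Φ(d·√(n/2) − z_{α/2}).
d·√(n/2) = 0.65 × √(65/2) = 0.65 × 5.701 = 3.706.
z_β = 3.706 − 2.326 = 1.380.
Power = Φ(1.380) = 0.916.

power ≈ 0.92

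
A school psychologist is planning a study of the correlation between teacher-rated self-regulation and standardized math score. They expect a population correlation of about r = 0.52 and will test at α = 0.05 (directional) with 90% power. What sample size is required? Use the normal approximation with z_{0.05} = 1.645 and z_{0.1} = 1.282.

n = 29

Fisher's z: C = ½·ln((1+r)/(1−r)) = ½·ln(3.1667) = 0.5763.
n = ((z_{α} + z_β)/C)² + 3.
(1.645 + 1.282) / 0.5763 = 2.927 / 0.5763 = 5.079.
n = 5.079² + 3 = 25.80 + 3 = 28.8.
Round up.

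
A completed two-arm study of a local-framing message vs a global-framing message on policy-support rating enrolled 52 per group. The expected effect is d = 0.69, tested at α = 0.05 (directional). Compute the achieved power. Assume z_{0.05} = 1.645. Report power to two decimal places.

power ≈ 0.97

For two equal groups, power = Φ(d·√(n/2) − z_{α}).
d·√(n/2) = 0.69 × √(52/2) = 0.69 × 5.099 = 3.518.
z_β = 3.518 − 1.645 = 1.873.
Power = Φ(1.873) = 0.969.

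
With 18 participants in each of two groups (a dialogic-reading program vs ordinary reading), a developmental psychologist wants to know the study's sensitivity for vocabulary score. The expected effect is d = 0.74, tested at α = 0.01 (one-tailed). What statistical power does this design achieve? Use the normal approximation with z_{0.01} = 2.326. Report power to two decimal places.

power ≈ 0.46

For two equal groups, power = Φ(d·√(n/2) − z_{α}).
d·√(n/2) = 0.74 × √(18/2) = 0.74 × 3.000 = 2.220.
z_β = 2.220 − 2.326 = -0.106.
Power = Φ(-0.106) = 0.458.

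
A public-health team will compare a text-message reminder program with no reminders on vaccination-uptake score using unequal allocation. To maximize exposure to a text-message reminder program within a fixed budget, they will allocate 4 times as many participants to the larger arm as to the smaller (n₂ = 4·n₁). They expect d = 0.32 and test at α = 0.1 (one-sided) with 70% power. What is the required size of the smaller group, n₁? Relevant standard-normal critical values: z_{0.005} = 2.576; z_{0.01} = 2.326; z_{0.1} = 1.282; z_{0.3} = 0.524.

With allocation ratio k = n₂/n₁ = 4, Var(x̄₁−x̄₂) = σ²(1/n₁ + 1/(k·n₁)) = σ²·(k+1)/(k·n₁).
So n₁ = (1 + 1/k)·((z_{α} + z_β)/d)² = 1.250 × (1.806/0.32)².
n₁ = 1.250 × 31.85 = 39.8.
Round up: n₁ = 40, giving n₂ = 4 × 40 = 160.

n₁ = 40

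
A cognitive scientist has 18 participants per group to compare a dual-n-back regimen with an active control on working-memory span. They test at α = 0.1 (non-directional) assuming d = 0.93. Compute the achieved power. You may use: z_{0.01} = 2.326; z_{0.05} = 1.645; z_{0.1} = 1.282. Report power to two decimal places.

power ≈ 0.87

For two equal groups, power = Φ(d·√(n/2) − z_{α/2}).
d·√(n/2) = 0.93 × √(18/2) = 0.93 × 3.000 = 2.790.
z_β = 2.790 − 1.645 = 1.145.
Power = Φ(1.145) = 0.874.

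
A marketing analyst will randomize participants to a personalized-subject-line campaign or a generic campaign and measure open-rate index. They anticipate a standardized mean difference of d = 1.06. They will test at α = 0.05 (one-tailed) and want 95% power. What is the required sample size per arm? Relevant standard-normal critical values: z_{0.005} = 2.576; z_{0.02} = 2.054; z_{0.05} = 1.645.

For two independent groups with equal n: n = 2·((z_{α} + z_β) / d)².
z_{α} + z_β = 1.645 + 1.645 = 3.290.
n = 2 × (3.290 / 1.06)² = 2 × 3.104² = 2 × 9.63 = 19.3.
Round up to the next whole participant.

n = 20 per group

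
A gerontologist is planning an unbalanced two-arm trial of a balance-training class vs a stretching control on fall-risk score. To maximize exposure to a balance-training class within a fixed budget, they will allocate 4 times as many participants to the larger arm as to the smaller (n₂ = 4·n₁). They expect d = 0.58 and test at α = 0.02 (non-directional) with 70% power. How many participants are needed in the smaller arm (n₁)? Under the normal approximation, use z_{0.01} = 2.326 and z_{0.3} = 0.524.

With allocation ratio k = n₂/n₁ = 4, Var(x̄₁−x̄₂) = σ²(1/n₁ + 1/(k·n₁)) = σ²·(k+1)/(k·n₁).
So n₁ = (1 + 1/k)·((z_{α/2} + z_β)/d)² = 1.250 × (2.850/0.58)².
n₁ = 1.250 × 24.15 = 30.2.
Round up: n₁ = 31, giving n₂ = 4 × 31 = 124.

n₁ = 31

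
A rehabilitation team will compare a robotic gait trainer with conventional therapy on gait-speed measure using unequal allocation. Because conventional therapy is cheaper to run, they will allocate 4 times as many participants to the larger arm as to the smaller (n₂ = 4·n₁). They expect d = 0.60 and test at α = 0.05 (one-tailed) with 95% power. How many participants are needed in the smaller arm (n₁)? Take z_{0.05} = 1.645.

n₁ = 38

With allocation ratio k = n₂/n₁ = 4, Var(x̄₁−x̄₂) = σ²(1/n₁ + 1/(k·n₁)) = σ²·(k+1)/(k·n₁).
So n₁ = (1 + 1/k)·((z_{α} + z_β)/d)² = 1.250 × (3.290/0.60)².
n₁ = 1.250 × 30.07 = 37.6.
Round up: n₁ = 38, giving n₂ = 4 × 38 = 152.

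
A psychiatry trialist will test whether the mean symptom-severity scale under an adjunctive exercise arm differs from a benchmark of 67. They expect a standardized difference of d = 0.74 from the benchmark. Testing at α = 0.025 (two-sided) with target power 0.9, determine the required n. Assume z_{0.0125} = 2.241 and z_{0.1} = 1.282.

For a one-sample test: n = ((z_{α/2} + z_β) / d)².
z_{α/2} + z_β = 2.241 + 1.282 = 3.523.
n = (3.523 / 0.74)² = 4.761² = 22.67.
Round up.

n = 23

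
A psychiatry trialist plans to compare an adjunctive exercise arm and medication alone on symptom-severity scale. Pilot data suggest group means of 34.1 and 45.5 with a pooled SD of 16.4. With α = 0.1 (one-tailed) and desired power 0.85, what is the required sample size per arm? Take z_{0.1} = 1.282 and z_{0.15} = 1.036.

n = 23 per group

Cohen's d = |M₁ − M₂| / SD_pooled = |34.1 − 45.5| / 16.4 = 11.4 / 16.4 = 0.695.
For two independent groups with equal n: n = 2·((z_{α} + z_β) / d)².
z_{α} + z_β = 1.282 + 1.036 = 2.318.
n = 2 × (2.318 / 0.695)² = 2 × 3.335² = 2 × 11.12 = 22.2.
Round up to the next whole participant.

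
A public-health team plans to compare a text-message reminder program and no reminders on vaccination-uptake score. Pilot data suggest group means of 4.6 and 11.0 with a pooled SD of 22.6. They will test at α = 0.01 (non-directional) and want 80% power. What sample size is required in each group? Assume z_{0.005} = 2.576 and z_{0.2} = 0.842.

Cohen's d = |M₁ − M₂| / SD_pooled = |4.6 − 11.0| / 22.6 = 6.4 / 22.6 = 0.283.
For two independent groups with equal n: n = 2·((z_{α/2} + z_β) / d)².
z_{α/2} + z_β = 2.576 + 0.842 = 3.418.
n = 2 × (3.418 / 0.283)² = 2 × 12.078² = 2 × 145.87 = 291.7.
Round up to the next whole participant.

n = 292 per group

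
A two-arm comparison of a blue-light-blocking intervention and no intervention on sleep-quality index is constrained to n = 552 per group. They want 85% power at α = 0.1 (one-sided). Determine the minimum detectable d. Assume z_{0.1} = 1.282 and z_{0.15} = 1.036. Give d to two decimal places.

d_min ≈ 0.14

For two independent groups of n = 552 each: d_min = (z_{α} + z_β)·√(2/n).
z-sum = 1.282 + 1.036 = 2.318.
d_min = 2.318 × √(2/552) = 2.318 × 0.0602 = 0.140.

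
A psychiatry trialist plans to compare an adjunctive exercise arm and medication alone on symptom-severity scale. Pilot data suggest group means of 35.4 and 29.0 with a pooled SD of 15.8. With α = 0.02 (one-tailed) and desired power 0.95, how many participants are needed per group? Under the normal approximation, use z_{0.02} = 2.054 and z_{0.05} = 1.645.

n = 167 per group

Cohen's d = |M₁ − M₂| / SD_pooled = |35.4 − 29.0| / 15.8 = 6.4 / 15.8 = 0.405.
For two independent groups with equal n: n = 2·((z_{α} + z_β) / d)².
z_{α} + z_β = 2.054 + 1.645 = 3.699.
n = 2 × (3.699 / 0.405)² = 2 × 9.133² = 2 × 83.42 = 166.8.
Round up to the next whole participant.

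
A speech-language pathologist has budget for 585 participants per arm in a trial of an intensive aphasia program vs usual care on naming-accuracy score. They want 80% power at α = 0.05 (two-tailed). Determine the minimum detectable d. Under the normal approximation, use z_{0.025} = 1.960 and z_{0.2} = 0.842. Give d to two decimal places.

d_min ≈ 0.16

For two independent groups of n = 585 each: d_min = (z_{α/2} + z_β)·√(2/n).
z-sum = 1.960 + 0.842 = 2.802.
d_min = 2.802 × √(2/585) = 2.802 × 0.0585 = 0.164.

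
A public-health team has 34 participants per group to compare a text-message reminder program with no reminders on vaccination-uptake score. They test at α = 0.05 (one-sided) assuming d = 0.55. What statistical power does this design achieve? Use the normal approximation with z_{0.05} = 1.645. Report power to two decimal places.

For two equal groups, power = Φ(d·√(n/2) − z_{α}).
d·√(n/2) = 0.55 × √(34/2) = 0.55 × 4.123 = 2.268.
z_β = 2.268 − 1.645 = 0.623.
Power = Φ(0.623) = 0.733.

power ≈ 0.73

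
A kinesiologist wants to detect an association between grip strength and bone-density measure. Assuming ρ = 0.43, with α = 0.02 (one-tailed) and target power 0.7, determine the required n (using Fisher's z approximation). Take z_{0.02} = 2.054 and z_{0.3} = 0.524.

Fisher's z: C = ½·ln((1+r)/(1−r)) = ½·ln(2.5088) = 0.4599.
n = ((z_{α} + z_β)/C)² + 3.
(2.054 + 0.524) / 0.4599 = 2.578 / 0.4599 = 5.606.
n = 5.606² + 3 = 31.42 + 3 = 34.4.
Round up.

n = 35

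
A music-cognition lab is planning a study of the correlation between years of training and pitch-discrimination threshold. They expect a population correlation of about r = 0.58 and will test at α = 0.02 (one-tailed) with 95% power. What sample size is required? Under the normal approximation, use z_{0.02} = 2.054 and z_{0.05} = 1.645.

Fisher's z: C = ½·ln((1+r)/(1−r)) = ½·ln(3.7619) = 0.6625.
n = ((z_{α} + z_β)/C)² + 3.
(2.054 + 1.645) / 0.6625 = 3.699 / 0.6625 = 5.583.
n = 5.583² + 3 = 31.17 + 3 = 34.2.
Round up.

n = 35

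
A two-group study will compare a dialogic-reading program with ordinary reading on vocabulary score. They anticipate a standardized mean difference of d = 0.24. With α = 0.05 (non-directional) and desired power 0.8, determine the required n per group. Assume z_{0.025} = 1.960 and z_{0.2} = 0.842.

For two independent groups with equal n: n = 2·((z_{α/2} + z_β) / d)².
z_{α/2} + z_β = 1.960 + 0.842 = 2.802.
n = 2 × (2.802 / 0.24)² = 2 × 11.675² = 2 × 136.31 = 272.6.
Round up to the next whole participant.

n = 273 per group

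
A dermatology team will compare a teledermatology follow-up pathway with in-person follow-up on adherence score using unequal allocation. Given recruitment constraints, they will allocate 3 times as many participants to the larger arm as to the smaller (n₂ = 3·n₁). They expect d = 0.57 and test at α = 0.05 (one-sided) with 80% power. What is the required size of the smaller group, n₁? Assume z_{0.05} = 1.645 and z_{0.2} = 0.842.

With allocation ratio k = n₂/n₁ = 3, Var(x̄₁−x̄₂) = σ²(1/n₁ + 1/(k·n₁)) = σ²·(k+1)/(k·n₁).
So n₁ = (1 + 1/k)·((z_{α} + z_β)/d)² = 1.333 × (2.487/0.57)².
n₁ = 1.333 × 19.04 = 25.4.
Round up: n₁ = 26, giving n₂ = 3 × 26 = 78.

n₁ = 26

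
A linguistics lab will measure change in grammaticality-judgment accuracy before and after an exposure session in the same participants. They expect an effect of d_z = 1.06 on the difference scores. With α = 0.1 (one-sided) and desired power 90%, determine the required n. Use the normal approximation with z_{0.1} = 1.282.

n = 6 pairs

For a paired (one-sample on differences) test: n = ((z_{α} + z_β) / d)².
z_{α} + z_β = 1.282 + 1.282 = 2.564.
n = (2.564 / 1.06)² = 2.419² = 5.85.
Round up.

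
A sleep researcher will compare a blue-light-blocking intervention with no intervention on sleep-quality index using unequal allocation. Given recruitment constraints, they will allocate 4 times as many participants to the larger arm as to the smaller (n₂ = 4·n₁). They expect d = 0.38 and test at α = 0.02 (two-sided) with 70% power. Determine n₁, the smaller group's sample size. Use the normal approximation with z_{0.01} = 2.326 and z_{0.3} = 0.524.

n₁ = 71

With allocation ratio k = n₂/n₁ = 4, Var(x̄₁−x̄₂) = σ²(1/n₁ + 1/(k·n₁)) = σ²·(k+1)/(k·n₁).
So n₁ = (1 + 1/k)·((z_{α/2} + z_β)/d)² = 1.250 × (2.850/0.38)².
n₁ = 1.250 × 56.25 = 70.3.
Round up: n₁ = 71, giving n₂ = 4 × 71 = 284.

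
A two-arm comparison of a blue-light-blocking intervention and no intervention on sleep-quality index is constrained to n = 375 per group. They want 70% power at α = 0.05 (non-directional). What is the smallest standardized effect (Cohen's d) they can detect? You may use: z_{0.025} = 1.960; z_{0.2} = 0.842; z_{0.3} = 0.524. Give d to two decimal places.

d_min ≈ 0.18

For two independent groups of n = 375 each: d_min = (z_{α/2} + z_β)·√(2/n).
z-sum = 1.960 + 0.524 = 2.484.
d_min = 2.484 × √(2/375) = 2.484 × 0.0730 = 0.181.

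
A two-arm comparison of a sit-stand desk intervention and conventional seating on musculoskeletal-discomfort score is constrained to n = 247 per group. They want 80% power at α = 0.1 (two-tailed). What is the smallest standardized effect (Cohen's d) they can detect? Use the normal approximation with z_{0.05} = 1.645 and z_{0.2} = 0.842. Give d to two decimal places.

d_min ≈ 0.22

For two independent groups of n = 247 each: d_min = (z_{α/2} + z_β)·√(2/n).
z-sum = 1.645 + 0.842 = 2.487.
d_min = 2.487 × √(2/247) = 2.487 × 0.0900 = 0.224.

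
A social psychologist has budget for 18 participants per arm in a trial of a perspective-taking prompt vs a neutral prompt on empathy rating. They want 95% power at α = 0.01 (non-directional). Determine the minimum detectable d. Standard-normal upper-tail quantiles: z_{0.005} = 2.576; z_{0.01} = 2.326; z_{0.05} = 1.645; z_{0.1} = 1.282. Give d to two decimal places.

For two independent groups of n = 18 each: d_min = (z_{α/2} + z_β)·√(2/n).
z-sum = 2.576 + 1.645 = 4.221.
d_min = 4.221 × √(2/18) = 4.221 × 0.3333 = 1.407.

d_min ≈ 1.41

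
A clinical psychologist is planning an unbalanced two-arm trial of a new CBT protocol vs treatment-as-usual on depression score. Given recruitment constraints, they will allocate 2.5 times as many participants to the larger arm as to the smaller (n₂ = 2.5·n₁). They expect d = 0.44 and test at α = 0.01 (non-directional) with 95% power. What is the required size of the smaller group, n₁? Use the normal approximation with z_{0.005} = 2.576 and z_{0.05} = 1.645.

With allocation ratio k = n₂/n₁ = 2.5, Var(x̄₁−x̄₂) = σ²(1/n₁ + 1/(k·n₁)) = σ²·(k+1)/(k·n₁).
So n₁ = (1 + 1/k)·((z_{α/2} + z_β)/d)² = 1.400 × (4.221/0.44)².
n₁ = 1.400 × 92.03 = 128.8.
Round up: n₁ = 129, giving n₂ = ⌈2.5 × 129⌉ = ⌈322.5⌉ = 323.

n₁ = 129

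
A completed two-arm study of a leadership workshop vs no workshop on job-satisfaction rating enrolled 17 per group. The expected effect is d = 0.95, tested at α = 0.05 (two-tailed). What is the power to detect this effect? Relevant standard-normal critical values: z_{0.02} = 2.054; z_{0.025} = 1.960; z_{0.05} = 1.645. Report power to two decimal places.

For two equal groups, power = Φ(d·√(n/2) − z_{α/2}).
d·√(n/2) = 0.95 × √(17/2) = 0.95 × 2.915 = 2.770.
z_β = 2.770 − 1.960 = 0.810.
Power = Φ(0.810) = 0.791.

power ≈ 0.79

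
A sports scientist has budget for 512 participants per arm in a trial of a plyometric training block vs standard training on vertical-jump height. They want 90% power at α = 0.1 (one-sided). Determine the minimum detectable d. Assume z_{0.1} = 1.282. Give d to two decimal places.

d_min ≈ 0.16

For two independent groups of n = 512 each: d_min = (z_{α} + z_β)·√(2/n).
z-sum = 1.282 + 1.282 = 2.564.
d_min = 2.564 × √(2/512) = 2.564 × 0.0625 = 0.160.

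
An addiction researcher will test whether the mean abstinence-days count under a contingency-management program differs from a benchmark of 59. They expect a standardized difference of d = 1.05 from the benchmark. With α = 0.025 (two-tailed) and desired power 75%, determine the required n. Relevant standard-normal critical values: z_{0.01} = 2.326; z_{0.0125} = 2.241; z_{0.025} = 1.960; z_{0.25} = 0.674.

n = 8

For a one-sample test: n = ((z_{α/2} + z_β) / d)².
z_{α/2} + z_β = 2.241 + 0.674 = 2.915.
n = (2.915 / 1.05)² = 2.776² = 7.71.
Round up.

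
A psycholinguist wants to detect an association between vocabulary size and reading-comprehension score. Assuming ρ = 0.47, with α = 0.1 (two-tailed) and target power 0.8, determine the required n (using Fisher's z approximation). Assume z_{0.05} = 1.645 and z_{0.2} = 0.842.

Fisher's z: C = ½·ln((1+r)/(1−r)) = ½·ln(2.7736) = 0.5101.
n = ((z_{α/2} + z_β)/C)² + 3.
(1.645 + 0.842) / 0.5101 = 2.487 / 0.5101 = 4.876.
n = 4.876² + 3 = 23.77 + 3 = 26.8.
Round up.

n = 27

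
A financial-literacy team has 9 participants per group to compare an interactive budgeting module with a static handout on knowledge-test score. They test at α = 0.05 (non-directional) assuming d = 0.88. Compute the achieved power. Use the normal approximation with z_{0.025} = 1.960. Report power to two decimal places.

For two equal groups, power = Φ(d·√(n/2) − z_{α/2}).
d·√(n/2) = 0.88 × √(9/2) = 0.88 × 2.121 = 1.867.
z_β = 1.867 − 1.960 = -0.093.
Power = Φ(-0.093) = 0.463.

power ≈ 0.46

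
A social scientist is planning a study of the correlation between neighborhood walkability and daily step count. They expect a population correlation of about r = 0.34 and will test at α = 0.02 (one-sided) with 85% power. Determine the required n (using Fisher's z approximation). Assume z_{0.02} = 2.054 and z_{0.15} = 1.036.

Fisher's z: C = ½·ln((1+r)/(1−r)) = ½·ln(2.0303) = 0.3541.
n = ((z_{α} + z_β)/C)² + 3.
(2.054 + 1.036) / 0.3541 = 3.090 / 0.3541 = 8.726.
n = 8.726² + 3 = 76.15 + 3 = 79.1.
Round up.

n = 80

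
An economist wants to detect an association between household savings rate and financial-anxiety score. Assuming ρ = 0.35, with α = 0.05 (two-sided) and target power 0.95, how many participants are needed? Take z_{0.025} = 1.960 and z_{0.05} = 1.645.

n = 101

Fisher's z: C = ½·ln((1+r)/(1−r)) = ½·ln(2.0769) = 0.3654.
n = ((z_{α/2} + z_β)/C)² + 3.
(1.960 + 1.645) / 0.3654 = 3.605 / 0.3654 = 9.866.
n = 9.866² + 3 = 97.34 + 3 = 100.3.
Round up.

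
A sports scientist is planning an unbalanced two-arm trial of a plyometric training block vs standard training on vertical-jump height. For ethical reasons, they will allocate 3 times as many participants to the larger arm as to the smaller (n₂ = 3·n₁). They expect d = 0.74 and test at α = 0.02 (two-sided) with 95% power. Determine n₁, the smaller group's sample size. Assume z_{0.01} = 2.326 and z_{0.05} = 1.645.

With allocation ratio k = n₂/n₁ = 3, Var(x̄₁−x̄₂) = σ²(1/n₁ + 1/(k·n₁)) = σ²·(k+1)/(k·n₁).
So n₁ = (1 + 1/k)·((z_{α/2} + z_β)/d)² = 1.333 × (3.971/0.74)².
n₁ = 1.333 × 28.80 = 38.4.
Round up: n₁ = 39, giving n₂ = 3 × 39 = 117.

n₁ = 39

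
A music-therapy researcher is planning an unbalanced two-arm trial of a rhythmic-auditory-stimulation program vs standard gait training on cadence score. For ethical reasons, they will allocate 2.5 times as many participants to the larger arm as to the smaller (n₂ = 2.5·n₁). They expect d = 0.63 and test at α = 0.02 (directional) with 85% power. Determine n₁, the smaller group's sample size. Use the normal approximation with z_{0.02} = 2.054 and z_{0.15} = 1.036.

With allocation ratio k = n₂/n₁ = 2.5, Var(x̄₁−x̄₂) = σ²(1/n₁ + 1/(k·n₁)) = σ²·(k+1)/(k·n₁).
So n₁ = (1 + 1/k)·((z_{α} + z_β)/d)² = 1.400 × (3.090/0.63)².
n₁ = 1.400 × 24.06 = 33.7.
Round up: n₁ = 34, giving n₂ = 2.5 × 34 = 85.

n₁ = 34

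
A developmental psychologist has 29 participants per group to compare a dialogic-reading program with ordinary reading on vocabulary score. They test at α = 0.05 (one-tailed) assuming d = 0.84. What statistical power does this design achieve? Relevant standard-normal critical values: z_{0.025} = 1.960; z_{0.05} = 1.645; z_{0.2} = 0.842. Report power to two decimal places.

For two equal groups, power = Φ(d·√(n/2) − z_{α}).
d·√(n/2) = 0.84 × √(29/2) = 0.84 × 3.808 = 3.199.
z_β = 3.199 − 1.645 = 1.554.
Power = Φ(1.554) = 0.940.

power ≈ 0.94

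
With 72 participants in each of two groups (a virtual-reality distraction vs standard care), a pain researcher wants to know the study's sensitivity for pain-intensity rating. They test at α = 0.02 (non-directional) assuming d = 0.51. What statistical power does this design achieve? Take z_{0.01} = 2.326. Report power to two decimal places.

power ≈ 0.77

For two equal groups, power = Φ(d·√(n/2) − z_{α/2}).
d·√(n/2) = 0.51 × √(72/2) = 0.51 × 6.000 = 3.060.
z_β = 3.060 − 2.326 = 0.734.
Power = Φ(0.734) = 0.769.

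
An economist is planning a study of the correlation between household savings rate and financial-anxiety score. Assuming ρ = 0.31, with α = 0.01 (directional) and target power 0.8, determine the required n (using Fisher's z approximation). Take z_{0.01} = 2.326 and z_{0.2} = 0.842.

n = 101

Fisher's z: C = ½·ln((1+r)/(1−r)) = ½·ln(1.8986) = 0.3205.
n = ((z_{α} + z_β)/C)² + 3.
(2.326 + 0.842) / 0.3205 = 3.168 / 0.3205 = 9.885.
n = 9.885² + 3 = 97.70 + 3 = 100.7.
Round up.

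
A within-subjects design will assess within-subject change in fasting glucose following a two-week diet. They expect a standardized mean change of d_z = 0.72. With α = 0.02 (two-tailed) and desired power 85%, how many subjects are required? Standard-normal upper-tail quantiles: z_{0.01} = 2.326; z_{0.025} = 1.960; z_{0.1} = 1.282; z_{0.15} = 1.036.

n = 22 pairs

For a paired (one-sample on differences) test: n = ((z_{α/2} + z_β) / d)².
z_{α/2} + z_β = 2.326 + 1.036 = 3.362.
n = (3.362 / 0.72)² = 4.669² = 21.80.
Round up.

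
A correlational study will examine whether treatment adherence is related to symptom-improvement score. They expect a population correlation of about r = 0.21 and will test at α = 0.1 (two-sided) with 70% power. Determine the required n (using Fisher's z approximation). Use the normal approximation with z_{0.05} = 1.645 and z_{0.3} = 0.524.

n = 107

Fisher's z: C = ½·ln((1+r)/(1−r)) = ½·ln(1.5316) = 0.2132.
n = ((z_{α/2} + z_β)/C)² + 3.
(1.645 + 0.524) / 0.2132 = 2.169 / 0.2132 = 10.174.
n = 10.174² + 3 = 103.50 + 3 = 106.5.
Round up.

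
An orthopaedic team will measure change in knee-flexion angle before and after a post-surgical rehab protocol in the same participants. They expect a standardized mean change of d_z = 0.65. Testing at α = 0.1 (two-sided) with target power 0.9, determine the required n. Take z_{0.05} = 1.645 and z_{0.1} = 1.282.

n = 21 pairs

For a paired (one-sample on differences) test: n = ((z_{α/2} + z_β) / d)².
z_{α/2} + z_β = 1.645 + 1.282 = 2.927.
n = (2.927 / 0.65)² = 4.503² = 20.28.
Round up.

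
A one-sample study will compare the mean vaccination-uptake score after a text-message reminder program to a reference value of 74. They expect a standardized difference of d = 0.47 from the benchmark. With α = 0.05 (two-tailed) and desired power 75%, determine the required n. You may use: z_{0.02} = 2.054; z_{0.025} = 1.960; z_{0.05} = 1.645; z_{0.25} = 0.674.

n = 32

For a one-sample test: n = ((z_{α/2} + z_β) / d)².
z_{α/2} + z_β = 1.960 + 0.674 = 2.634.
n = (2.634 / 0.47)² = 5.604² = 31.41.
Round up.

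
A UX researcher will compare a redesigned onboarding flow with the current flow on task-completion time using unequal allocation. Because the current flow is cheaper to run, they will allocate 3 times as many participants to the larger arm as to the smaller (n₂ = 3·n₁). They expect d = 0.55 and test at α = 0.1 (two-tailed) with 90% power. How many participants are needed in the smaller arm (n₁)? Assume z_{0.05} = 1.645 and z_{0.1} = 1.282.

n₁ = 38

With allocation ratio k = n₂/n₁ = 3, Var(x̄₁−x̄₂) = σ²(1/n₁ + 1/(k·n₁)) = σ²·(k+1)/(k·n₁).
So n₁ = (1 + 1/k)·((z_{α/2} + z_β)/d)² = 1.333 × (2.927/0.55)².
n₁ = 1.333 × 28.32 = 37.8.
Round up: n₁ = 38, giving n₂ = 3 × 38 = 114.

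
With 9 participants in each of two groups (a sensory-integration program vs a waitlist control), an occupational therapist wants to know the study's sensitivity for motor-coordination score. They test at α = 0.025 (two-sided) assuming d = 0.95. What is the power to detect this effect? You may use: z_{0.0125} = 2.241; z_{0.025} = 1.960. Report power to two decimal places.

power ≈ 0.41

For two equal groups, power = Φ(d·√(n/2) − z_{α/2}).
d·√(n/2) = 0.95 × √(9/2) = 0.95 × 2.121 = 2.015.
z_β = 2.015 − 2.241 = -0.226.
Power = Φ(-0.226) = 0.411.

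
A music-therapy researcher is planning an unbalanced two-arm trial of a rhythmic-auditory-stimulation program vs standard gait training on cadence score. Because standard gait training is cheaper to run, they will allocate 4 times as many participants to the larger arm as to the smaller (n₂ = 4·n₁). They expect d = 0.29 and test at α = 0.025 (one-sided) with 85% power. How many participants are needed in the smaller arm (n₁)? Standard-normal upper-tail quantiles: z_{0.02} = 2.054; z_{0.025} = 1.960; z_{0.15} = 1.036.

n₁ = 134

With allocation ratio k = n₂/n₁ = 4, Var(x̄₁−x̄₂) = σ²(1/n₁ + 1/(k·n₁)) = σ²·(k+1)/(k·n₁).
So n₁ = (1 + 1/k)·((z_{α} + z_β)/d)² = 1.250 × (2.996/0.29)².
n₁ = 1.250 × 106.73 = 133.4.
Round up: n₁ = 134, giving n₂ = 4 × 134 = 536.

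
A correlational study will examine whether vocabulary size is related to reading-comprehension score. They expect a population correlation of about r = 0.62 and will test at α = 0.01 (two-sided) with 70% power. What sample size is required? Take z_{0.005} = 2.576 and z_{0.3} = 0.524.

Fisher's z: C = ½·ln((1+r)/(1−r)) = ½·ln(4.2632) = 0.7250.
n = ((z_{α/2} + z_β)/C)² + 3.
(2.576 + 0.524) / 0.7250 = 3.100 / 0.7250 = 4.276.
n = 4.276² + 3 = 18.28 + 3 = 21.3.
Round up.

n = 22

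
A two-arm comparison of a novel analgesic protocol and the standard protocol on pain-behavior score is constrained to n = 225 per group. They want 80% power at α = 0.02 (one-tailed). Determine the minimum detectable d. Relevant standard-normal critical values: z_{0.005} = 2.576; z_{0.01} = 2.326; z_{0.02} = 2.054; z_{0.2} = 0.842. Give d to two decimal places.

d_min ≈ 0.27

For two independent groups of n = 225 each: d_min = (z_{α} + z_β)·√(2/n).
z-sum = 2.054 + 0.842 = 2.896.
d_min = 2.896 × √(2/225) = 2.896 × 0.0943 = 0.273.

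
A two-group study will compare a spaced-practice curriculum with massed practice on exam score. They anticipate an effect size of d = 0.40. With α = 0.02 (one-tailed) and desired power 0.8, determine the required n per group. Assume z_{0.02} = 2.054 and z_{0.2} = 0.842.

For two independent groups with equal n: n = 2·((z_{α} + z_β) / d)².
z_{α} + z_β = 2.054 + 0.842 = 2.896.
n = 2 × (2.896 / 0.40)² = 2 × 7.240² = 2 × 52.42 = 104.8.
Round up to the next whole participant.

n = 105 per group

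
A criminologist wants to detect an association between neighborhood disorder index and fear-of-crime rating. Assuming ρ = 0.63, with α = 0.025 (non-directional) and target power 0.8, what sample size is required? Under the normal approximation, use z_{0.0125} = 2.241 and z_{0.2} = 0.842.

n = 21

Fisher's z: C = ½·ln((1+r)/(1−r)) = ½·ln(4.4054) = 0.7414.
n = ((z_{α/2} + z_β)/C)² + 3.
(2.241 + 0.842) / 0.7414 = 3.083 / 0.7414 = 4.158.
n = 4.158² + 3 = 17.29 + 3 = 20.3.
Round up.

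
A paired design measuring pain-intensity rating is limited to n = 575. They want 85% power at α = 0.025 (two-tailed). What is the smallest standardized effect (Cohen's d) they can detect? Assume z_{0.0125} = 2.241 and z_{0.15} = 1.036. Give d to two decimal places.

d_min ≈ 0.14

For a single sample (or paired design) of n = 575: d_min = (z_{α/2} + z_β)/√n.
z-sum = 2.241 + 1.036 = 3.277.
d_min = 3.277 / √575 = 3.277 / 23.979 = 0.137.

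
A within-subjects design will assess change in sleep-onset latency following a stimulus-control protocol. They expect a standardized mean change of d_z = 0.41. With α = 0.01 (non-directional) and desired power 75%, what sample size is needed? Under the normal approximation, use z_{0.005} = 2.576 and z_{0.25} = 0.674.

For a paired (one-sample on differences) test: n = ((z_{α/2} + z_β) / d)².
z_{α/2} + z_β = 2.576 + 0.674 = 3.250.
n = (3.250 / 0.41)² = 7.927² = 62.83.
Round up.

n = 63 pairs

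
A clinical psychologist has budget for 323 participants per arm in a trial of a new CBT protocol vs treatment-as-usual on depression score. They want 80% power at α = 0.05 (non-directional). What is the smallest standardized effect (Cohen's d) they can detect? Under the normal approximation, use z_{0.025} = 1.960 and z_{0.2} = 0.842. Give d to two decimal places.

d_min ≈ 0.22

For two independent groups of n = 323 each: d_min = (z_{α/2} + z_β)·√(2/n).
z-sum = 1.960 + 0.842 = 2.802.
d_min = 2.802 × √(2/323) = 2.802 × 0.0787 = 0.220.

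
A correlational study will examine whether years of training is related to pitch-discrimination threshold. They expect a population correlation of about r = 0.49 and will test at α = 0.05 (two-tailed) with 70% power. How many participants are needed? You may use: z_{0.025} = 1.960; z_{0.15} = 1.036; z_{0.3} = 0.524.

n = 25

Fisher's z: C = ½·ln((1+r)/(1−r)) = ½·ln(2.9216) = 0.5361.
n = ((z_{α/2} + z_β)/C)² + 3.
(1.960 + 0.524) / 0.5361 = 2.484 / 0.5361 = 4.633.
n = 4.633² + 3 = 21.47 + 3 = 24.5.
Round up.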